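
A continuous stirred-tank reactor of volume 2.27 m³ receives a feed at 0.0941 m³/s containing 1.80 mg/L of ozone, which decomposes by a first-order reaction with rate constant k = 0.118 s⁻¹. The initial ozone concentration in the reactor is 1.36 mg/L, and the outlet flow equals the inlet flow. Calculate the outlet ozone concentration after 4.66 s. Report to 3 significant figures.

Species balance: V dC/dt = Q C_in − Q C − k V C.
This is linear with rate a = Q/V + k = 0.15945 s⁻¹.
C_ss = Q C_in/(Q + kV) = 0.46795 mg/L; C(t) = C_ss + (C₀ − C_ss) e^(−a t).
C(4.66) = 0.46795 + (0.89205)·e^(−0.15945·4.66) = 0.46795 + (0.89205)·0.47566 = 0.89226 mg/L.

0.892 mg/L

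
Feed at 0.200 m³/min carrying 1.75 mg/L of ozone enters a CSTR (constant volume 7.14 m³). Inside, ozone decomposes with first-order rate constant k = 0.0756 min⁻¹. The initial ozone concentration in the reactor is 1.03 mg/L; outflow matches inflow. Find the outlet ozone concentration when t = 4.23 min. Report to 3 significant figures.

0.832 mg/L

V dC/dt = Q(C_in − C) − k V C.
This is linear with rate a = Q/V + k = 0.10361 min⁻¹.
C_ss = Q C_in/(Q + kV) = 0.47311 mg/L; C(t) = C_ss + (C₀ − C_ss) e^(−a t).
C(4.23) = 0.47311 + (0.55689)·e^(−0.10361·4.23) = 0.47311 + (0.55689)·0.64515 = 0.83239 mg/L.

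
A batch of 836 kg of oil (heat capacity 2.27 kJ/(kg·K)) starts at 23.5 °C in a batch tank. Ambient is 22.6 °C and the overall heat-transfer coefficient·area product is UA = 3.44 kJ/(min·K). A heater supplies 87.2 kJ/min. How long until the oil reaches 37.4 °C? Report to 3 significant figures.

M c_p dT/dt = −UA(T − T_amb) + Q̇.
τ = M c_p/UA = 551.66 min; T_ss = T_amb + Q̇/UA = 22.6 + 87.2/3.44 = 47.949 °C.
T(t) = T_ss + (T₀ − T_ss)e^(−t/τ); set T = 37.4:
t = −τ ln[(T − T_ss)/(T₀ − T_ss)] = −551.66 · ln(0.43147) = 463.71 min.

464 min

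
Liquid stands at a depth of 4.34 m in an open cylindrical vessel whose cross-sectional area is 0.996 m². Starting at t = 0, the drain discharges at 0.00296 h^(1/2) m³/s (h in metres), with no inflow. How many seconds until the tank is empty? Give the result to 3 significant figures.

Volume balance on the tank: A dh/dt = −0.00296 √h.
This is separable: 2 d(√h)/dt = −0.00296/A, so √h = √h₀ − (0.00296/(2A)) t.
Set h = 0: 2√h₀ = (0.00296/A) t_empty ⇒ t_empty = 2A√h₀/0.00296.
t_empty = 2·0.996·√4.34/0.00296 = 1.9920·2.0833/0.00296 = 1402.0 s.

1400 s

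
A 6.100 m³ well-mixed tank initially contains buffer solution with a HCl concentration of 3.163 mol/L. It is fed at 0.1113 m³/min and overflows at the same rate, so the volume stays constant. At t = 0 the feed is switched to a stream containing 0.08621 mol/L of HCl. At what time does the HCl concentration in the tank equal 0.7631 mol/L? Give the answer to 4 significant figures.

82.98 min

Species balance: V dC/dt = Q(C_in − C) ⇒ τ = V/Q = 54.8068 min.
C(t) = C_in + (C₀ − C_in) e^(−t/τ). Set C = 0.7631 and solve for t:
e^(−t/τ) = (C − C_in)/(C₀ − C_in) = (0.7631 − 0.08621)/(3.163 − 0.08621) = 0.219999
t = −τ ln(…) = 54.8068 × 1.51413 = 82.9848 min.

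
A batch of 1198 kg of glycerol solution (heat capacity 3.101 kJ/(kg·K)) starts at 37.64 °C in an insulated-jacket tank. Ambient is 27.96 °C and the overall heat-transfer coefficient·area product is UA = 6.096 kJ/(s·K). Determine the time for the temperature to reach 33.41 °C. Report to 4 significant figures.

350.1 s

Lumped-capacitance energy balance: M c_p dT/dt = UA(T_amb − T).
τ = M c_p/UA = 609.416 s; T_ss = T_amb = 27.9600 °C.
T(t) = T_ss + (T₀ − T_ss)e^(−t/τ); set T = 33.41:
t = −τ ln[(T − T_ss)/(T₀ − T_ss)] = −609.416 · ln(0.563017) = 350.077 s.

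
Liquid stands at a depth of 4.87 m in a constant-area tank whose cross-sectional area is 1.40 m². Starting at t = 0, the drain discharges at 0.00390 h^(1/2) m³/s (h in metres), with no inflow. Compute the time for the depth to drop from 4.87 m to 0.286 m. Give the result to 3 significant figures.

With no inflow, A dh/dt = −0.00390 √h.
This is separable: 2 d(√h)/dt = −0.00390/A, so √h = √h₀ − (0.00390/(2A)) t.
t = 2A(√h₀ − √h)/0.00390 = 2·1.40·(√4.87 − √0.286)/0.00390
  = 2.8000 × (2.2068 − 0.53479) / 0.00390 = 1200.4 s.

1200 s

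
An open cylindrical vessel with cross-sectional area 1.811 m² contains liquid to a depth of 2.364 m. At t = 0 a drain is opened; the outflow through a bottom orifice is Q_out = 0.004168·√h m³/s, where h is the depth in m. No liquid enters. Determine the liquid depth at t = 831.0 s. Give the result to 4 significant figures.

With no inflow, A dh/dt = −0.004168 √h.
Separate and integrate: 2(√h − √h₀) = −(0.004168/A) t.
√h = √2.364 − 0.004168·831.0/(2·1.811) = 1.53753 − 0.956269 = 0.581261.
h = 0.581261² = 0.337864 m.

0.3379 m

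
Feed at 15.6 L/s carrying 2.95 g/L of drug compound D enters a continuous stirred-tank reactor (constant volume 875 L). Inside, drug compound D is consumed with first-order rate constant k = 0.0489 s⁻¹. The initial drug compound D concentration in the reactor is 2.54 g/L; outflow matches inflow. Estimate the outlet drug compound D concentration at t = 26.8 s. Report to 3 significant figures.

Accumulation = in − out − consumed: V dC/dt = Q C_in − Q C − k V C.
dC/dt = (Q/V) C_in − (Q/V + k) C; effective rate a = Q/V + k = 0.017829 + 0.0489 = 0.066729 s⁻¹.
C_ss = Q C_in/(Q + kV) = 0.78818 g/L; C(t) = C_ss + (C₀ − C_ss) e^(−a t).
C(26.8) = 0.78818 + (1.7518)·e^(−0.066729·26.8) = 0.78818 + (1.7518)·0.16724 = 1.0812 g/L.

1.08 g/L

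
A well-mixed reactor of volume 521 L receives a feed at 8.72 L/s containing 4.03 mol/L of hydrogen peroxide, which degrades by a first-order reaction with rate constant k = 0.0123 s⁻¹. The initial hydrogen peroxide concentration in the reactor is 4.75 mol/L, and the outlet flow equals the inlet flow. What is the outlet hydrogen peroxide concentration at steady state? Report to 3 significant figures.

V dC/dt = Q(C_in − C) − k V C.
At steady state: 0 = Q C_in − (Q + kV) C_ss, so C_ss = Q C_in/(Q + kV).
C_ss = 8.72·4.03/(8.72 + 0.0123·521) = 35.142/15.128 = 2.3229 mol/L.

2.32 mol/L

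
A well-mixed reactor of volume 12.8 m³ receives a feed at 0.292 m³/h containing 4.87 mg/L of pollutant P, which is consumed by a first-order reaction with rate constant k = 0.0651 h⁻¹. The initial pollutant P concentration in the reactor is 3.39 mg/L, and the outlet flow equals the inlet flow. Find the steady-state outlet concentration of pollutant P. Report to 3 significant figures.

V dC/dt = Q(C_in − C) − k V C.
At steady state: 0 = Q C_in − (Q + kV) C_ss, so C_ss = Q C_in/(Q + kV).
C_ss = 0.292·4.87/(0.292 + 0.0651·12.8) = 1.4220/1.1253 = 1.2637 mg/L.

1.26 mg/L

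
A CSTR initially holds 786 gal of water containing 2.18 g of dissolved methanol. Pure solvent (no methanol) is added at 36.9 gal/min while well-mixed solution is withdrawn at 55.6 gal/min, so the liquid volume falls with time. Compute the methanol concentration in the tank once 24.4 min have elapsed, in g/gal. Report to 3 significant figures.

0.000500 g/gal

Let m(t) be the amount of methanol. Volume: V(t) = V₀ + (Q_in − Q_out) t = 786 − 18.700 t; V(24.4) = 329.72 gal.
Solute balance: dm/dt = 0 − Q_out C = −Q_out m/V(t).
Separate: dm/m = −Q_out dt/V(t) ⇒ ln(m/m₀) = −(Q_out/(Q_in−Q_out)) ln(V/V₀).
m = m₀ (V₀/V)^(Q_out/(Q_in−Q_out)) = 2.18 × (786/329.72)^(-2.9733) = 0.16471 g.
C = m/V = 0.16471/329.72 = 0.00049954 g/gal.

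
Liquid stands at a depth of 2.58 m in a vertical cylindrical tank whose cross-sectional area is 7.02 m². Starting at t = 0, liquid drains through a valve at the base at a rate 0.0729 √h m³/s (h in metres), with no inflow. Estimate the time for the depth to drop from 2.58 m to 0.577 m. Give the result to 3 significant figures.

163 s

Mass balance (ρ constant): A dh/dt = −0.0729 √h.
∫ h^(−1/2) dh = −(0.0729/A) ∫ dt, giving 2√h = 2√h₀ − (0.0729/A) t.
t = 2A(√h₀ − √h)/0.0729 = 2·7.02·(√2.58 − √0.577)/0.0729
  = 14.040 × (1.6062 − 0.75961) / 0.0729 = 163.06 s.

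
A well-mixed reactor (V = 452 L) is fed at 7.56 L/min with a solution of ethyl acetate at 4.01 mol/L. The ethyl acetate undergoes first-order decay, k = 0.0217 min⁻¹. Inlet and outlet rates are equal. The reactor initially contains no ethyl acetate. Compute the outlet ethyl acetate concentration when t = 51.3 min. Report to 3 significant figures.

1.50 mol/L

Accumulation = in − out − consumed: V dC/dt = Q C_in − Q C − k V C.
This is linear with rate a = Q/V + k = 0.038426 min⁻¹.
C_ss = Q C_in/(Q + kV) = 1.7454 mol/L; C(t) = C_ss + (C₀ − C_ss) e^(−a t).
C(51.3) = 1.7454 + (-1.7454)·e^(−0.038426·51.3) = 1.7454 + (-1.7454)·0.13928 = 1.5023 mol/L.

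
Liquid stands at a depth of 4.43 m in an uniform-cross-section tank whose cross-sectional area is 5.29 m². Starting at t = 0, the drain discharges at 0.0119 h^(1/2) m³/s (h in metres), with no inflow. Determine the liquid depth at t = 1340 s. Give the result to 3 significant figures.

0.357 m

With no inflow, A dh/dt = −0.0119 √h.
∫ h^(−1/2) dh = −(0.0119/A) ∫ dt, giving 2√h = 2√h₀ − (0.0119/A) t.
√h = √4.43 − 0.0119·1340/(2·5.29) = 2.1048 − 1.5072 = 0.59757.
h = 0.59757² = 0.35709 m.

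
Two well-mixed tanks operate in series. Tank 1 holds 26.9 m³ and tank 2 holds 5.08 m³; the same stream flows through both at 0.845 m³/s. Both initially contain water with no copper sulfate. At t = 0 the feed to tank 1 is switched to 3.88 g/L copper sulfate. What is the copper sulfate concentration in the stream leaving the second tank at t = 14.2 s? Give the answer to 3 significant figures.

0.903 g/L

Time constants: τᵢ = Vᵢ/Q for each well-mixed tank.
τ₁ = 26.9/0.845 = 31.834 s; τ₂ = 5.08/0.845 = 6.0118 s.
Solving the cascade with C₁(0)=C₂(0)=0 gives C₂(t) = C_in[1 − (τ₁ e^(−t/τ₁) − τ₂ e^(−t/τ₂))/(τ₁ − τ₂)].
At t = 14.2: e^(−t/τ₁) = 0.64015, e^(−t/τ₂) = 0.094231.
C₂ = 3.88·[1 − (31.834·0.64015 − 6.0118·0.094231)/(25.822)] = 3.88·0.23276 = 0.90310 g/L.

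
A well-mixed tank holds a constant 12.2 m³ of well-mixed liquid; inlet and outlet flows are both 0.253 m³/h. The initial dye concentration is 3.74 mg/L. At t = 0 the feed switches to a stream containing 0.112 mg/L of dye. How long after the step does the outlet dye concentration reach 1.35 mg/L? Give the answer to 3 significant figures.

51.8 h

Species balance: V dC/dt = Q(C_in − C) ⇒ τ = V/Q = 48.221 h.
C(t) = C_in + (C₀ − C_in) e^(−t/τ). Set C = 1.35 and solve for t:
e^(−t/τ) = (C − C_in)/(C₀ − C_in) = (1.35 − 0.112)/(3.74 − 0.112) = 0.34123
t = −τ ln(…) = 48.221 × 1.0752 = 51.847 h.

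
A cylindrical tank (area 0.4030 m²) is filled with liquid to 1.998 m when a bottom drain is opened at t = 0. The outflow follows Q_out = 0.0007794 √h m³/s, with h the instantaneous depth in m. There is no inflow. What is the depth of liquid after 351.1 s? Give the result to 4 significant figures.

1.153 m

Mass balance (ρ constant): A dh/dt = −0.0007794 √h.
This is separable: 2 d(√h)/dt = −0.0007794/A, so √h = √h₀ − (0.0007794/(2A)) t.
√h = √1.998 − 0.0007794·351.1/(2·0.4030) = 1.41351 − 0.339513 = 1.07399.
h = 1.07399² = 1.15346 m.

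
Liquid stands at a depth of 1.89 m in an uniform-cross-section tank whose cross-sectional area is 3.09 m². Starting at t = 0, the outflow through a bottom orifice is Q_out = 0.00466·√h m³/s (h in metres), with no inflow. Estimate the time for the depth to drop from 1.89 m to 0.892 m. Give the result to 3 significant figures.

571 s

Volume balance on the tank: A dh/dt = −0.00466 √h.
∫ h^(−1/2) dh = −(0.00466/A) ∫ dt, giving 2√h = 2√h₀ − (0.00466/A) t.
t = 2A(√h₀ − √h)/0.00466 = 2·3.09·(√1.89 − √0.892)/0.00466
  = 6.1800 × (1.3748 − 0.94446) / 0.00466 = 570.68 s.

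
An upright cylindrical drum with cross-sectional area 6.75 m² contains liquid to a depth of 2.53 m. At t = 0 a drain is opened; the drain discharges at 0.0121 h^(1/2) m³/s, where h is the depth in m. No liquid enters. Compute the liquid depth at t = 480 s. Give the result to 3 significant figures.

1.35 m

Unsteady balance on liquid volume: A dh/dt = −0.0121 √h.
Separate and integrate: 2(√h − √h₀) = −(0.0121/A) t.
√h = √2.53 − 0.0121·480/(2·6.75) = 1.5906 − 0.43022 = 1.1604.
h = 1.1604² = 1.3465 m.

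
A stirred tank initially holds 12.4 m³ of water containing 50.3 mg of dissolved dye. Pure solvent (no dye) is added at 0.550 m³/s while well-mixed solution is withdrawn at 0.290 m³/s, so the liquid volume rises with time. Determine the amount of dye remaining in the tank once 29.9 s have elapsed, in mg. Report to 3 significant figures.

Let m(t) be the amount of dye. Volume: V(t) = V₀ + (Q_in − Q_out) t = 12.4 + 0.26000 t; V(29.9) = 20.174 m³.
Solute balance: dm/dt = 0 − Q_out C = −Q_out m/V(t).
Separate: dm/m = −Q_out dt/V(t) ⇒ ln(m/m₀) = −(Q_out/(Q_in−Q_out)) ln(V/V₀).
m = m₀ (V₀/V)^(Q_out/(Q_in−Q_out)) = 50.3 × (12.4/20.174)^(1.1154) = 29.229 mg.

29.2 mg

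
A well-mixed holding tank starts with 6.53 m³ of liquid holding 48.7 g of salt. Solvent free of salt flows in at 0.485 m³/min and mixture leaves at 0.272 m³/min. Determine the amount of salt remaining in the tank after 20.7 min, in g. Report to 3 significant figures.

Let m(t) be the amount of salt. Volume: V(t) = V₀ + (Q_in − Q_out) t = 6.53 + 0.21300 t; V(20.7) = 10.939 m³.
Solute balance: dm/dt = 0 − Q_out C = −Q_out m/V(t).
dm/m = −Q_out dt/(V₀ + 0.21300 t); integrating gives ln(m/m₀) = −(Q_out/(Q_in−Q_out)) ln(V/V₀).
m = m₀ (V₀/V)^(Q_out/(Q_in−Q_out)) = 48.7 × (6.53/10.939)^(1.2770) = 25.200 g.

25.2 g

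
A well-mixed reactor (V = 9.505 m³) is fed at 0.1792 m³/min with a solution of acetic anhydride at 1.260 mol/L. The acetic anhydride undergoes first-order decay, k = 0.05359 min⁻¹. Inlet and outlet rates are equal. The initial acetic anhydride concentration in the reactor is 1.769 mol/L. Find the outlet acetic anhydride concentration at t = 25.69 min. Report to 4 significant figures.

0.5520 mol/L

Accumulation = in − out − consumed: V dC/dt = Q C_in − Q C − k V C.
dC/dt = (Q/V) C_in − (Q/V + k) C; effective rate a = Q/V + k = 0.0188532 + 0.05359 = 0.0724432 min⁻¹.
C_ss = Q C_in/(Q + kV) = 0.327913 mol/L; C(t) = C_ss + (C₀ − C_ss) e^(−a t).
C(25.69) = 0.327913 + (1.44109)·e^(−0.0724432·25.69) = 0.327913 + (1.44109)·0.155507 = 0.552012 mol/L.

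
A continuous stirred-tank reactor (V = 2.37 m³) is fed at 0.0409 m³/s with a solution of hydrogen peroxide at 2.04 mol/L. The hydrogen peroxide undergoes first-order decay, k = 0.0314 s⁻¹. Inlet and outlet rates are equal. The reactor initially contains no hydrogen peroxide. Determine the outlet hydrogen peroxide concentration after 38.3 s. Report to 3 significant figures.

Species balance: V dC/dt = Q C_in − Q C − k V C.
dC/dt = (Q/V) C_in − (Q/V + k) C; effective rate a = Q/V + k = 0.017257 + 0.0314 = 0.048657 s⁻¹.
C_ss = Q C_in/(Q + kV) = 0.72353 mol/L; C(t) = C_ss + (C₀ − C_ss) e^(−a t).
C(38.3) = 0.72353 + (-0.72353)·e^(−0.048657·38.3) = 0.72353 + (-0.72353)·0.15512 = 0.61130 mol/L.

0.611 mol/L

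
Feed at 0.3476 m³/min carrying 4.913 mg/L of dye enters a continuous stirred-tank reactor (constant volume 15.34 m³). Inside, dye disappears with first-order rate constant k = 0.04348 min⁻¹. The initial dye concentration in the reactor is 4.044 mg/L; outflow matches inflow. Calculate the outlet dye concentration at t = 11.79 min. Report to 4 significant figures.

V dC/dt = Q(C_in − C) − k V C.
This is linear with rate a = Q/V + k = 0.0661397 min⁻¹.
C_ss = Q C_in/(Q + kV) = 1.68321 mg/L; C(t) = C_ss + (C₀ − C_ss) e^(−a t).
C(11.79) = 1.68321 + (2.36079)·e^(−0.0661397·11.79) = 1.68321 + (2.36079)·0.458504 = 2.76564 mg/L.

2.766 mg/L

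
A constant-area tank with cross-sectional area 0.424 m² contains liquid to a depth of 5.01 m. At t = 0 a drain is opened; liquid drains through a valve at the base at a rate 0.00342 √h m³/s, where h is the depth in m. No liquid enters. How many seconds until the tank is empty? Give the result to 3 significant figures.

A dh/dt = −Q_out = −0.00342 √h.
∫ h^(−1/2) dh = −(0.00342/A) ∫ dt, giving 2√h = 2√h₀ − (0.00342/A) t.
Tank is empty when √h = 0: t_empty = 2A√h₀/0.00342.
t_empty = 2·0.424·√5.01/0.00342 = 0.84800·2.2383/0.00342 = 554.99 s.

555 s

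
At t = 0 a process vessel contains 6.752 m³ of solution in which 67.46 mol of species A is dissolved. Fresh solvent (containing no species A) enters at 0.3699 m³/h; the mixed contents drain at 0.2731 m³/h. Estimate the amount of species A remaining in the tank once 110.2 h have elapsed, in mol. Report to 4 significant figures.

Total volume: dV/dt = Q_in − Q_out = 0.0968000 m³/h, so V(t) = 6.752 + 0.0968000 t and V(110.2) = 17.4194 m³.
No species A enters, so dm/dt = −Q_out · (m/V).
dm/m = −Q_out dt/(V₀ + 0.0968000 t); integrating gives ln(m/m₀) = −(Q_out/(Q_in−Q_out)) ln(V/V₀).
m = m₀ (V₀/V)^(Q_out/(Q_in−Q_out)) = 67.46 × (6.752/17.4194)^(2.82128) = 4.65380 mol.

4.654 mol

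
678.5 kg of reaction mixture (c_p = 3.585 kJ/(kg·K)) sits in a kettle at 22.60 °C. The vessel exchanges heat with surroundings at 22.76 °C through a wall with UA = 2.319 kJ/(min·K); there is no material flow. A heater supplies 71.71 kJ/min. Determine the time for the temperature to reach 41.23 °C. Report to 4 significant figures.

959.4 min

First-law balance (no shaft work): M c_p dT/dt = −UA(T − T_amb) + Q̇.
τ = M c_p/UA = 1048.91 min; T_ss = T_amb + Q̇/UA = 22.76 + 71.71/2.319 = 53.6828 °C.
T(t) = T_ss + (T₀ − T_ss)e^(−t/τ); set T = 41.23:
t = −τ ln[(T − T_ss)/(T₀ − T_ss)] = −1048.91 · ln(0.400633) = 959.447 min.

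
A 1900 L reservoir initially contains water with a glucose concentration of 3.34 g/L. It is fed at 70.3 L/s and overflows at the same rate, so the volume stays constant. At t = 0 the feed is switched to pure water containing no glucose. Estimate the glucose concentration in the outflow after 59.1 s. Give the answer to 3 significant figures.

Species balance on the tank: V dC/dt = Q(C_in − C).
Rewrite as dC/dt + C/τ = C_in/τ, τ = V/Q = 27.027 s.
C approaches C_in exponentially: C(t) = C_in + (C₀ − C_in) e^(−t/τ).
C(59.1) = 0 + (3.34 − 0)·e^(−59.1/27.027) = 0 + (3.3400)·0.11229 = 0.37504 g/L.

0.375 g/L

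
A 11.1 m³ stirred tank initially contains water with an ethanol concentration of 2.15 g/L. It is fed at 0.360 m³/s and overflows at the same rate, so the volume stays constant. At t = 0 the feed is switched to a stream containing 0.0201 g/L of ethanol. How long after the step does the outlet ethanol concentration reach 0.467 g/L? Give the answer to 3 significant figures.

48.1 s

Species balance: V dC/dt = Q(C_in − C) ⇒ τ = V/Q = 30.833 s.
C(t) = C_in + (C₀ − C_in) e^(−t/τ). Set C = 0.467 and solve for t:
e^(−t/τ) = (C − C_in)/(C₀ − C_in) = (0.467 − 0.0201)/(2.15 − 0.0201) = 0.20982
t = −τ ln(…) = 30.833 × 1.5615 = 48.146 s.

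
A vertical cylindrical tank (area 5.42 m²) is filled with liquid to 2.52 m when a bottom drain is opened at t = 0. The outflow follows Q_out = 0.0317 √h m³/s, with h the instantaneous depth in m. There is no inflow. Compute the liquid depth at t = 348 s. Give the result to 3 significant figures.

0.325 m

A dh/dt = −Q_out = −0.0317 √h.
∫ h^(−1/2) dh = −(0.0317/A) ∫ dt, giving 2√h = 2√h₀ − (0.0317/A) t.
√h = √2.52 − 0.0317·348/(2·5.42) = 1.5875 − 1.0177 = 0.56978.
h = 0.56978² = 0.32464 m.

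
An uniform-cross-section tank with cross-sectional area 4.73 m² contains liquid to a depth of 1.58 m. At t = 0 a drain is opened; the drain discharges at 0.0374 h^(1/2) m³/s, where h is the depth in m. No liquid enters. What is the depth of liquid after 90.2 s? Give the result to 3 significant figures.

Volume balance on the tank: A dh/dt = −0.0374 √h.
∫ h^(−1/2) dh = −(0.0374/A) ∫ dt, giving 2√h = 2√h₀ − (0.0374/A) t.
√h = √1.58 − 0.0374·90.2/(2·4.73) = 1.2570 − 0.35660 = 0.90038.
h = 0.90038² = 0.81068 m.

0.811 m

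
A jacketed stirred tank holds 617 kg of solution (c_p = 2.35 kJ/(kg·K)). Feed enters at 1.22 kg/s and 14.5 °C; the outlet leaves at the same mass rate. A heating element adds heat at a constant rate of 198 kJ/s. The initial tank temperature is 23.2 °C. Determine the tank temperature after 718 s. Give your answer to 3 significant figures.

69.0 °C

M c_p dT/dt = ṁ c_p (T_in − T) + Q̇.
τ = M/ṁ = 505.74 s; T_ss = T_in + Q̇/(ṁ c_p) = 14.5 + 198/(1.22·2.35) = 83.562 °C.
T approaches T_ss exponentially: T(t) = T_ss + (T₀ − T_ss) e^(−t/τ).
T(718) = 83.562 + (-60.362)·e^(−718/505.74) = 83.562 + (-60.362)·0.24178 = 68.967 °C.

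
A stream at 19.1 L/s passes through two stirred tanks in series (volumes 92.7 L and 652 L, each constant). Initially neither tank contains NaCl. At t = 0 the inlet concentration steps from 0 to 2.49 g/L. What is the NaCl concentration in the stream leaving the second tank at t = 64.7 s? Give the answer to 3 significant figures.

Each tank obeys Vᵢ dCᵢ/dt = Q(Cᵢ₋₁ − Cᵢ), so τᵢ = Vᵢ/Q.
τ₁ = 92.7/19.1 = 4.8534 s; τ₂ = 652/19.1 = 34.136 s.
Tank 1: C₁ = C_in(1 − e^(−t/τ₁)). Tank 2 (τ₁ ≠ τ₂): C₂ = C_in[1 − (τ₁ e^(−t/τ₁) − τ₂ e^(−t/τ₂))/(τ₁ − τ₂)].
At t = 64.7: e^(−t/τ₁) = 1.6236e-06, e^(−t/τ₂) = 0.15027.
C₂ = 2.49·[1 − (4.8534·1.6236e-06 − 34.136·0.15027)/(-29.283)] = 2.49·0.82483 = 2.0538 g/L.

2.05 g/L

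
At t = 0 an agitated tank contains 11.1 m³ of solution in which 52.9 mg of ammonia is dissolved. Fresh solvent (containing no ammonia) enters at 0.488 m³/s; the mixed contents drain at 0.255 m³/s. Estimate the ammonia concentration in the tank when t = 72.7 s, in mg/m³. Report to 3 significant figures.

0.684 mg/m³

Total volume: dV/dt = Q_in − Q_out = 0.23300 m³/s, so V(t) = 11.1 + 0.23300 t and V(72.7) = 28.039 m³.
Species balance (pure solvent in): dm/dt = −Q_out · m/V(t).
dm/m = −Q_out dt/(V₀ + 0.23300 t); integrating gives ln(m/m₀) = −(Q_out/(Q_in−Q_out)) ln(V/V₀).
m = m₀ (V₀/V)^(Q_out/(Q_in−Q_out)) = 52.9 × (11.1/28.039)^(1.0944) = 19.187 mg.
C = m/V = 19.187/28.039 = 0.68431 mg/m³.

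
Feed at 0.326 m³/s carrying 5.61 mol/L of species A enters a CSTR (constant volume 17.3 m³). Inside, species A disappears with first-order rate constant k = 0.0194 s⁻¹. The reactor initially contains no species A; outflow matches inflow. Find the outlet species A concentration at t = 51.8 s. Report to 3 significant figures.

Accumulation = in − out − consumed: V dC/dt = Q C_in − Q C − k V C.
dC/dt = (Q/V) C_in − (Q/V + k) C; effective rate a = Q/V + k = 0.018844 + 0.0194 = 0.038244 s⁻¹.
C_ss = Q C_in/(Q + kV) = 2.7642 mol/L; C(t) = C_ss + (C₀ − C_ss) e^(−a t).
C(51.8) = 2.7642 + (-2.7642)·e^(−0.038244·51.8) = 2.7642 + (-2.7642)·0.13793 = 2.3830 mol/L.

2.38 mol/L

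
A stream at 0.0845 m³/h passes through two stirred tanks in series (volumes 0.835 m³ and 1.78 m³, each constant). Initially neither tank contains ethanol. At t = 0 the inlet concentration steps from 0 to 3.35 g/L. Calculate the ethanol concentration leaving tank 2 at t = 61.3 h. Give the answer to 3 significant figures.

3.01 g/L

Each tank obeys Vᵢ dCᵢ/dt = Q(Cᵢ₋₁ − Cᵢ), so τᵢ = Vᵢ/Q.
τ₁ = 0.835/0.0845 = 9.8817 h; τ₂ = 1.78/0.0845 = 21.065 h.
Solving the cascade with C₁(0)=C₂(0)=0 gives C₂(t) = C_in[1 − (τ₁ e^(−t/τ₁) − τ₂ e^(−t/τ₂))/(τ₁ − τ₂)].
At t = 61.3: e^(−t/τ₁) = 0.0020225, e^(−t/τ₂) = 0.054474.
C₂ = 3.35·[1 − (9.8817·0.0020225 − 21.065·0.054474)/(-11.183)] = 3.35·0.89918 = 3.0123 g/L.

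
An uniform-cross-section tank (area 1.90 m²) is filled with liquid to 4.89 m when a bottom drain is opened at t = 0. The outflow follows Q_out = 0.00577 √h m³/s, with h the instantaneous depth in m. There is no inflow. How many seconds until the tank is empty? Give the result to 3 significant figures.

1460 s

Unsteady balance on liquid volume: A dh/dt = −0.00577 √h.
Separate and integrate: 2(√h − √h₀) = −(0.00577/A) t.
Set h = 0: 2√h₀ = (0.00577/A) t_empty ⇒ t_empty = 2A√h₀/0.00577.
t_empty = 2·1.90·√4.89/0.00577 = 3.8000·2.2113/0.00577 = 1456.3 s.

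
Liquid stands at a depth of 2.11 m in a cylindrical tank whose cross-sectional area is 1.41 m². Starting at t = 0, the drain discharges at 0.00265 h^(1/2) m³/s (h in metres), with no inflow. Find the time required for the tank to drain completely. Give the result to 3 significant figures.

A dh/dt = −Q_out = −0.00265 √h.
∫ h^(−1/2) dh = −(0.00265/A) ∫ dt, giving 2√h = 2√h₀ − (0.00265/A) t.
Tank is empty when √h = 0: t_empty = 2A√h₀/0.00265.
t_empty = 2·1.41·√2.11/0.00265 = 2.8200·1.4526/0.00265 = 1545.8 s.

1550 s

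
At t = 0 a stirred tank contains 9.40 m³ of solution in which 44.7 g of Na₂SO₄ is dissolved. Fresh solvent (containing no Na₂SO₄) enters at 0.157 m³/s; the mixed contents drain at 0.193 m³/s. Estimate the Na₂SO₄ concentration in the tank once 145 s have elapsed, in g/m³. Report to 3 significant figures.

Let m(t) be the amount of Na₂SO₄. Volume: V(t) = V₀ + (Q_in − Q_out) t = 9.40 − 0.036000 t; V(145) = 4.1800 m³.
No Na₂SO₄ enters, so dm/dt = −Q_out · (m/V).
Separate: dm/m = −Q_out dt/V(t) ⇒ ln(m/m₀) = −(Q_out/(Q_in−Q_out)) ln(V/V₀).
m = m₀ (V₀/V)^(Q_out/(Q_in−Q_out)) = 44.7 × (9.40/4.1800)^(-5.3611) = 0.58004 g.
C = m/V = 0.58004/4.1800 = 0.13876 g/m³.

0.139 g/m³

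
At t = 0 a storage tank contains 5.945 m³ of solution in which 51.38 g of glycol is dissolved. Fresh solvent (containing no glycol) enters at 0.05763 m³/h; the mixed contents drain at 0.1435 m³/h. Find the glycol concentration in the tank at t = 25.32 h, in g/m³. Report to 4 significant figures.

6.367 g/m³

Total volume: dV/dt = Q_in − Q_out = -0.0858700 m³/h, so V(t) = 5.945 − 0.0858700 t and V(25.32) = 3.77077 m³.
No glycol enters, so dm/dt = −Q_out · (m/V).
Separate: dm/m = −Q_out dt/V(t) ⇒ ln(m/m₀) = −(Q_out/(Q_in−Q_out)) ln(V/V₀).
m = m₀ (V₀/V)^(Q_out/(Q_in−Q_out)) = 51.38 × (5.945/3.77077)^(-1.67113) = 24.0091 g.
C = m/V = 24.0091/3.77077 = 6.36715 g/m³.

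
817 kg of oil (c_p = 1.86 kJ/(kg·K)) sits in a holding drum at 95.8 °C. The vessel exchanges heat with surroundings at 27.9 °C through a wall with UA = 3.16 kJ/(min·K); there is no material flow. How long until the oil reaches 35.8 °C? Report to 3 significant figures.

1030 min

M c_p dT/dt = −UA(T − T_amb).
τ = M c_p/UA = 480.89 min; T_ss = T_amb = 27.900 °C.
T(t) = T_ss + (T₀ − T_ss)e^(−t/τ); set T = 35.8:
t = −τ ln[(T − T_ss)/(T₀ − T_ss)] = −480.89 · ln(0.11635) = 1034.5 min.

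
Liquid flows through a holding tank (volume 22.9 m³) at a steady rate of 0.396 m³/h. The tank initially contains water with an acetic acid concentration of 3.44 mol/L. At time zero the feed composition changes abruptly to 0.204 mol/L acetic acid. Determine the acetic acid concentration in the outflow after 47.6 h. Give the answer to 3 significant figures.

1.62 mol/L

Transient balance on the dissolved component: V dC/dt = Q(C_in − C).
Time constant τ = V/Q = 22.9/0.396 = 57.828 h.
Integrating: C(t) = C_in + (C₀ − C_in) e^(−t/τ).
C(47.6) = 0.204 + (3.44 − 0.204)·e^(−47.6/57.828) = 0.204 + (3.2360)·0.43906 = 1.6248 mol/L.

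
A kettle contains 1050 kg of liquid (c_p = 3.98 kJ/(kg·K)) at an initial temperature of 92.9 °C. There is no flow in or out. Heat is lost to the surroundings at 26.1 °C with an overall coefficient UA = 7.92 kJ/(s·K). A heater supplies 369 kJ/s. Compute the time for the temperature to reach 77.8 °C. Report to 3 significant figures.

Lumped-capacitance energy balance: M c_p dT/dt = UA(T_amb − T) + Q̇.
τ = M c_p/UA = 527.65 s; T_ss = T_amb + Q̇/UA = 26.1 + 369/7.92 = 72.691 °C.
T(t) = T_ss + (T₀ − T_ss)e^(−t/τ); set T = 77.8:
t = −τ ln[(T − T_ss)/(T₀ − T_ss)] = −527.65 · ln(0.25281) = 725.58 s.

726 s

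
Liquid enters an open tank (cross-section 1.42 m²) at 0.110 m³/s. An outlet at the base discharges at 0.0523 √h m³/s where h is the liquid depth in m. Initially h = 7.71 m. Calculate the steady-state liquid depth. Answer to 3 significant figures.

4.42 m

Unsteady balance on liquid volume: A dh/dt = Q_in − 0.0523 √h. At steady state dh/dt = 0:
Q_in = 0.0523 √h_ss ⇒ √h_ss = 0.110/0.0523 = 2.1033.
h_ss = 2.1033² = 4.4237 m. (Since h₀ = 7.71 m > h_ss, the level will fall toward this value.)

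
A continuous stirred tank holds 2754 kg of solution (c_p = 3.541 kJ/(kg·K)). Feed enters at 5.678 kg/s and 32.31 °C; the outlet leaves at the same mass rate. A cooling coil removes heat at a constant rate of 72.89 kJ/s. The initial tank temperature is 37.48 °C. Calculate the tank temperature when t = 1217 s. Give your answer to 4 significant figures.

M c_p dT/dt = ṁ c_p (T_in − T) − Q̇.
Rearrange: dT/dt = (T_ss − T)/τ with τ = M/ṁ = 485.030 s and T_ss = T_in − Q̇/(ṁ c_p) = 28.6847 °C.
T approaches T_ss exponentially: T(t) = T_ss + (T₀ − T_ss) e^(−t/τ).
T(1217) = 28.6847 + (8.79532)·e^(−1217/485.030) = 28.6847 + (8.79532)·0.0813395 = 29.4001 °C.

29.40 °C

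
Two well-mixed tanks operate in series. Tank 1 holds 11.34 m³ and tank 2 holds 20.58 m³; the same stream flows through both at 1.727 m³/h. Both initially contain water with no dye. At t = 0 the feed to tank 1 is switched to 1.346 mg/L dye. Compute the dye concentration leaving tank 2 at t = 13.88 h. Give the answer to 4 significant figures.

0.6102 mg/L

Time constants: τᵢ = Vᵢ/Q for each well-mixed tank.
τ₁ = 11.34/1.727 = 6.56630 h; τ₂ = 20.58/1.727 = 11.9166 h.
Tank 1: C₁ = C_in(1 − e^(−t/τ₁)). Tank 2 (τ₁ ≠ τ₂): C₂ = C_in[1 − (τ₁ e^(−t/τ₁) − τ₂ e^(−t/τ₂))/(τ₁ − τ₂)].
At t = 13.88: e^(−t/τ₁) = 0.120775, e^(−t/τ₂) = 0.311998.
C₂ = 1.346·[1 − (6.56630·0.120775 − 11.9166·0.311998)/(-5.35032)] = 1.346·0.453321 = 0.610170 mg/L.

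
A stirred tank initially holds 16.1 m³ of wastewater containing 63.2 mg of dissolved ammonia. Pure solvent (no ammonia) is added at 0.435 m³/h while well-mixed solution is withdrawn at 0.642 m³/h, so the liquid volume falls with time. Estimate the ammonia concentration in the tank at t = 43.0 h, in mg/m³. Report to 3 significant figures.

0.723 mg/m³

Total volume: dV/dt = Q_in − Q_out = -0.20700 m³/h, so V(t) = 16.1 − 0.20700 t and V(43.0) = 7.1990 m³.
Species balance (pure solvent in): dm/dt = −Q_out · m/V(t).
Separate: dm/m = −Q_out dt/V(t) ⇒ ln(m/m₀) = −(Q_out/(Q_in−Q_out)) ln(V/V₀).
m = m₀ (V₀/V)^(Q_out/(Q_in−Q_out)) = 63.2 × (16.1/7.1990)^(-3.1014) = 5.2071 mg.
C = m/V = 5.2071/7.1990 = 0.72331 mg/m³.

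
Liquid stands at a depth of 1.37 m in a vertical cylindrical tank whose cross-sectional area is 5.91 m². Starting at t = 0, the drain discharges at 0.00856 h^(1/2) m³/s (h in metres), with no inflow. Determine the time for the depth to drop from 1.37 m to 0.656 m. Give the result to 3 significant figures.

498 s

Mass balance (ρ constant): A dh/dt = −0.00856 √h.
Separate and integrate: 2(√h − √h₀) = −(0.00856/A) t.
t = 2A(√h₀ − √h)/0.00856 = 2·5.91·(√1.37 − √0.656)/0.00856
  = 11.820 × (1.1705 − 0.80994) / 0.00856 = 497.84 s.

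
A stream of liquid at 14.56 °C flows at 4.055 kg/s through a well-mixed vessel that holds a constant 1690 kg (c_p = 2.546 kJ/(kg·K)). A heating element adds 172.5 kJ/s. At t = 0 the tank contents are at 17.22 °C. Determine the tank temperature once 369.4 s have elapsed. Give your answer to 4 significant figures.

M c_p dT/dt = ṁ c_p (T_in − T) + Q̇.
Rearrange: dT/dt = (T_ss − T)/τ with τ = M/ṁ = 416.769 s and T_ss = T_in + Q̇/(ṁ c_p) = 31.2686 °C.
T approaches T_ss exponentially: T(t) = T_ss + (T₀ − T_ss) e^(−t/τ).
T(369.4) = 31.2686 + (-14.0486)·e^(−369.4/416.769) = 31.2686 + (-14.0486)·0.412161 = 25.4783 °C.

25.48 °C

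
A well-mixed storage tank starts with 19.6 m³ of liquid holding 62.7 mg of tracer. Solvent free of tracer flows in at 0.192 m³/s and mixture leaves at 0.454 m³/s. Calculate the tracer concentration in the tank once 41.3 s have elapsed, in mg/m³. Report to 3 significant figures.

Let m(t) be the amount of tracer. Volume: V(t) = V₀ + (Q_in − Q_out) t = 19.6 − 0.26200 t; V(41.3) = 8.7794 m³.
No tracer enters, so dm/dt = −Q_out · (m/V).
Separate: dm/m = −Q_out dt/V(t) ⇒ ln(m/m₀) = −(Q_out/(Q_in−Q_out)) ln(V/V₀).
m = m₀ (V₀/V)^(Q_out/(Q_in−Q_out)) = 62.7 × (19.6/8.7794)^(-1.7328) = 15.591 mg.
C = m/V = 15.591/8.7794 = 1.7759 mg/m³.

1.78 mg/m³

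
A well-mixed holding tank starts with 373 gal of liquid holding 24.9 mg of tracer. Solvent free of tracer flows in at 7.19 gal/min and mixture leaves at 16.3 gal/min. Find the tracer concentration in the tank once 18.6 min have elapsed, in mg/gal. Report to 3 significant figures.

Total volume: dV/dt = Q_in − Q_out = -9.1100 gal/min, so V(t) = 373 − 9.1100 t and V(18.6) = 203.55 gal.
Solute balance: dm/dt = 0 − Q_out C = −Q_out m/V(t).
dm/m = −Q_out dt/(V₀ − 9.1100 t); integrating gives ln(m/m₀) = −(Q_out/(Q_in−Q_out)) ln(V/V₀).
m = m₀ (V₀/V)^(Q_out/(Q_in−Q_out)) = 24.9 × (373/203.55)^(-1.7892) = 8.4251 mg.
C = m/V = 8.4251/203.55 = 0.041390 mg/gal.

0.0414 mg/gal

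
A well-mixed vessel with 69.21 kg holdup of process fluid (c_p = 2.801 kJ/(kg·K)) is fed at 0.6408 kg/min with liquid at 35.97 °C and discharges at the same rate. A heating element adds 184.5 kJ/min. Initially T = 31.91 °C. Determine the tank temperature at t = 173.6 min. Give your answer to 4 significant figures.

Energy balance: M c_p dT/dt = ṁ c_p (T_in − T) + 184.5.
Rearrange: dT/dt = (T_ss − T)/τ with τ = M/ṁ = 108.006 min and T_ss = T_in + Q̇/(ṁ c_p) = 138.762 °C.
Integrating: T(t) = T_ss + (T₀ − T_ss) e^(−t/τ).
T(173.6) = 138.762 + (-106.852)·e^(−173.6/108.006) = 138.762 + (-106.852)·0.200423 = 117.347 °C.

117.3 °C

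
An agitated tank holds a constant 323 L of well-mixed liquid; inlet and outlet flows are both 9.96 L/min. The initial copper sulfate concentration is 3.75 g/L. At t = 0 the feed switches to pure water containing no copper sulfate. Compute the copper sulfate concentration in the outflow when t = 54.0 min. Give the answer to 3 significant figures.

0.709 g/L

Unsteady species balance (constant V, well mixed): V dC/dt = Q(C_in − C).
Rewrite as dC/dt + C/τ = C_in/τ, τ = V/Q = 32.430 min.
This is linear first-order; C(t) = C_in + (C₀ − C_in) e^(−t/τ).
C(54.0) = 0 + (3.75 − 0)·e^(−54.0/32.430) = 0 + (3.7500)·0.18916 = 0.70937 g/L.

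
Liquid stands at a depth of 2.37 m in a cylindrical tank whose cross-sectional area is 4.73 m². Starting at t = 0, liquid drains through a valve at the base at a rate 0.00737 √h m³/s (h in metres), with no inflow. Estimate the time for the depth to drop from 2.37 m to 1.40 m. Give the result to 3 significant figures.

457 s

Accumulation of liquid (constant cross-section A): A dh/dt = −0.00737 √h.
∫ h^(−1/2) dh = −(0.00737/A) ∫ dt, giving 2√h = 2√h₀ − (0.00737/A) t.
t = 2A(√h₀ − √h)/0.00737 = 2·4.73·(√2.37 − √1.40)/0.00737
  = 9.4600 × (1.5395 − 1.1832) / 0.00737 = 457.29 s.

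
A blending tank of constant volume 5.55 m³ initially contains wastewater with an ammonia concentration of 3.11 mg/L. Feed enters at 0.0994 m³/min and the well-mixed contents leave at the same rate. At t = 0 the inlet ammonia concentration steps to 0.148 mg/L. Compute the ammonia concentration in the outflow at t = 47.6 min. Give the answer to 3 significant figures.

1.41 mg/L

Accumulation = in − out for the solute gives V dC/dt = Q(C_in − C).
Time constant τ = V/Q = 5.55/0.0994 = 55.835 min.
Solution: C(t) = C_in + (C₀ − C_in) e^(−t/τ).
C(47.6) = 0.148 + (3.11 − 0.148)·e^(−47.6/55.835) = 0.148 + (2.9620)·0.42634 = 1.4108 mg/L.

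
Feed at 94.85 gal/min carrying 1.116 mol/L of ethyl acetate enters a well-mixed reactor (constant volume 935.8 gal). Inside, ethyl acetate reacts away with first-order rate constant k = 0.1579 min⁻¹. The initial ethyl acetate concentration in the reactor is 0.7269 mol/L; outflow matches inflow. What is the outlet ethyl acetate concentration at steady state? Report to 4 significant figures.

0.4363 mol/L

Species balance: V dC/dt = Q C_in − Q C − k V C.
At steady state: 0 = Q C_in − (Q + kV) C_ss, so C_ss = Q C_in/(Q + kV).
C_ss = 94.85·1.116/(94.85 + 0.1579·935.8) = 105.853/242.613 = 0.436303 mol/L.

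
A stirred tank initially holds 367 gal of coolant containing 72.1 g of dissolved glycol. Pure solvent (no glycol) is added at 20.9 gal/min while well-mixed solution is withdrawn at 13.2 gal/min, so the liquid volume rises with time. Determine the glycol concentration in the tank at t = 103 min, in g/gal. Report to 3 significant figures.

0.00864 g/gal

Total volume: dV/dt = Q_in − Q_out = 7.7000 gal/min, so V(t) = 367 + 7.7000 t and V(103) = 1160.1 gal.
Solute balance: dm/dt = 0 − Q_out C = −Q_out m/V(t).
dm/m = −Q_out dt/(V₀ + 7.7000 t); integrating gives ln(m/m₀) = −(Q_out/(Q_in−Q_out)) ln(V/V₀).
m = m₀ (V₀/V)^(Q_out/(Q_in−Q_out)) = 72.1 × (367/1160.1)^(1.7143) = 10.025 g.
C = m/V = 10.025/1160.1 = 0.0086415 g/gal.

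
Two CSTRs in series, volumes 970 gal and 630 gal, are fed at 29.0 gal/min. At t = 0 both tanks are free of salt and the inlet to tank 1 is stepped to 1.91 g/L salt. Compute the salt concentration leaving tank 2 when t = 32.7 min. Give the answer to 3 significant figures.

Species balance on tank i: dCᵢ/dt = (Cᵢ₋₁ − Cᵢ)/τᵢ with τᵢ = Vᵢ/Q.
τ₁ = 970/29.0 = 33.448 min; τ₂ = 630/29.0 = 21.724 min.
Tank 1: C₁ = C_in(1 − e^(−t/τ₁)). Tank 2 (τ₁ ≠ τ₂): C₂ = C_in[1 − (τ₁ e^(−t/τ₁) − τ₂ e^(−t/τ₂))/(τ₁ − τ₂)].
At t = 32.7: e^(−t/τ₁) = 0.37620, e^(−t/τ₂) = 0.22196.
C₂ = 1.91·[1 − (33.448·0.37620 − 21.724·0.22196)/(11.724)] = 1.91·0.33800 = 0.64559 g/L.

0.646 g/L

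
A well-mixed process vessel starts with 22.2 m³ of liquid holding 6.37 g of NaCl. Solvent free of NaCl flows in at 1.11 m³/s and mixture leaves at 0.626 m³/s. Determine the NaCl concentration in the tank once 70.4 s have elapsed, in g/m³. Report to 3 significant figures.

0.0340 g/m³

Total volume: dV/dt = Q_in − Q_out = 0.48400 m³/s, so V(t) = 22.2 + 0.48400 t and V(70.4) = 56.274 m³.
Species balance (pure solvent in): dm/dt = −Q_out · m/V(t).
Separate: dm/m = −Q_out dt/V(t) ⇒ ln(m/m₀) = −(Q_out/(Q_in−Q_out)) ln(V/V₀).
m = m₀ (V₀/V)^(Q_out/(Q_in−Q_out)) = 6.37 × (22.2/56.274)^(1.2934) = 1.9128 g.
C = m/V = 1.9128/56.274 = 0.033991 g/m³.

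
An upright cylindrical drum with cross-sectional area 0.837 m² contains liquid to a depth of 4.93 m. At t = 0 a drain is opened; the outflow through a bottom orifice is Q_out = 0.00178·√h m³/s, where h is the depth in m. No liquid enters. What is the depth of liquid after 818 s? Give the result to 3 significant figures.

With no inflow, A dh/dt = −0.00178 √h.
Separate and integrate: 2(√h − √h₀) = −(0.00178/A) t.
√h = √4.93 − 0.00178·818/(2·0.837) = 2.2204 − 0.86980 = 1.3506.
h = 1.3506² = 1.8240 m.

1.82 m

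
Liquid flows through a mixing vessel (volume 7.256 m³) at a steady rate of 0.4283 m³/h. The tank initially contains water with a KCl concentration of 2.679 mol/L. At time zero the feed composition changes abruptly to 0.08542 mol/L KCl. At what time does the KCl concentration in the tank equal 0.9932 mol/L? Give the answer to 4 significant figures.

17.78 h

Species balance: V dC/dt = Q(C_in − C) ⇒ τ = V/Q = 16.9414 h.
C(t) = C_in + (C₀ − C_in) e^(−t/τ). Set C = 0.9932 and solve for t:
e^(−t/τ) = (C − C_in)/(C₀ − C_in) = (0.9932 − 0.08542)/(2.679 − 0.08542) = 0.350010
t = −τ ln(…) = 16.9414 × 1.04979 = 17.7849 h.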